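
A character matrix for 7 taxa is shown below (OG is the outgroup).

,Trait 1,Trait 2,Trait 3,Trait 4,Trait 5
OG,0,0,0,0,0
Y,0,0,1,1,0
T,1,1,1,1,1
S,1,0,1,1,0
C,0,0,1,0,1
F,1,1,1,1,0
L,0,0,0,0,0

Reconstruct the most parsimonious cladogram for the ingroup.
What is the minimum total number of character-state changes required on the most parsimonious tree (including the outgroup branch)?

6

The outgroup has state '0' for every character, so '1' is the derived state throughout.
Trait 1: derived state '1' in F, S, and T only — synapomorphy for {F, S, T}.
Trait 2 (derived state '1') is shared by F and T — a synapomorphy uniting that clade.
Trait 3 (derived state '1') is shared by C, F, S, T, and Y — a synapomorphy uniting that clade.
Only F, S, T, and Y show the derived state '1' for Trait 4, supporting them as a clade.
Trait 5 groups C and T, which is incompatible with the clades supported by the remaining characters; treating it as convergent (homoplasy) costs fewer steps than any alternative tree.
Most parsimonious ingroup topology: (((Y,((T,F),S)),C),L).
Changes per character on this tree: Trait 1: 1; Trait 2: 1; Trait 3: 1; Trait 4: 1; Trait 5: 2.
Total = 6.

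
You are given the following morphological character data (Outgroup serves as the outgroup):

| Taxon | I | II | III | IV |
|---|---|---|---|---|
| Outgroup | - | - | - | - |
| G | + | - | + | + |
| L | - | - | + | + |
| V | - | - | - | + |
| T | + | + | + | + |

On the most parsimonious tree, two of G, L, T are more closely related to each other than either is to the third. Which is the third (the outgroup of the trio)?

L

The outgroup has state '-' for every character, so '+' is the derived state throughout.
I: derived state '+' in G and T only — synapomorphy for {G, T}.
II: derived state '+' in T only — an autapomorphy, so it tells us nothing about relationships among taxa.
III: derived state '+' in G, L, and T only — synapomorphy for {G, L, T}.
All ingroup taxa share the derived state '+' for IV; it defines the ingroup but does not resolve relationships within it.
Most parsimonious ingroup topology: (((G,T),L),V).
G and T share a more recent common ancestor with each other than either does with L, so L is the least closely related of the three.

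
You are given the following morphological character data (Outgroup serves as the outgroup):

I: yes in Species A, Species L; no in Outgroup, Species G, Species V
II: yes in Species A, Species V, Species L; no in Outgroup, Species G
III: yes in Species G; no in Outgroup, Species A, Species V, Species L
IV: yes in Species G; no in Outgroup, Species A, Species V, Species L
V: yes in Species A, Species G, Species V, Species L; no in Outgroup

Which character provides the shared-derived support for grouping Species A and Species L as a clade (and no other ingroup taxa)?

I

The outgroup has state 'no' for every character, so 'yes' is the derived state throughout.
I: derived state 'yes' in Species A and Species L only — synapomorphy for {Species A, Species L}.
Only Species A, Species L, and Species V show the derived state 'yes' for II, supporting them as a clade.
III: derived state 'yes' in Species G only — an autapomorphy, so it tells us nothing about relationships among taxa.
IV: derived state 'yes' in Species G only — an autapomorphy, so it tells us nothing about relationships among taxa.
All ingroup taxa share the derived state 'yes' for V; it defines the ingroup but does not resolve relationships within it.
Most parsimonious ingroup topology: (((Species A,Species L),Species V),Species G).
The clade {Species A, Species L} is supported by I: its derived state 'yes' occurs in exactly those taxa and in no other taxon (including the outgroup).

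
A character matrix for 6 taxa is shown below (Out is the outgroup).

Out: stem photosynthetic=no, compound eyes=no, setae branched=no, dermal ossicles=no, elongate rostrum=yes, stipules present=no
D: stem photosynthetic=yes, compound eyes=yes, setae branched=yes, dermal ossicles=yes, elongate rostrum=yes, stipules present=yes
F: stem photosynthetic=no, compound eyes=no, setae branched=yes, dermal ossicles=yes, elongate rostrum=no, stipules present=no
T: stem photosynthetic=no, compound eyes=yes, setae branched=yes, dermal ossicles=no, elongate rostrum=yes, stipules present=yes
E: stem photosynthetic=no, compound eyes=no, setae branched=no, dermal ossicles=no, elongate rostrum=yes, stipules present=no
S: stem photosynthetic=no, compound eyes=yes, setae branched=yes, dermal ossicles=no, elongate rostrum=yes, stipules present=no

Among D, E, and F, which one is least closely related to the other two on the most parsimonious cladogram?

Character polarity is set by the outgroup: the derived state is whichever differs from the outgroup's state, so for elongate rostrum the derived state is 'no', and for the remaining characters it is 'yes'.
stem photosynthetic (derived state 'yes') is unique to D (autapomorphy; uninformative for grouping).
compound eyes: derived state 'yes' in D, S, and T only — synapomorphy for {D, S, T}.
setae branched (derived state 'yes') is shared by D, F, S, and T — a synapomorphy uniting that clade.
dermal ossicles (state 'yes') occurs in D and F but conflicts with the nesting implied by the other characters — most parsimoniously interpreted as homoplasy.
elongate rostrum (derived state 'no') is unique to F (autapomorphy; uninformative for grouping).
Only D and T show the derived state 'yes' for stipules present, supporting them as a clade.
Most parsimonious ingroup topology: ((((D,T),S),F),E).
D and F share a more recent common ancestor with each other than either does with E, so E is the least closely related of the three.

E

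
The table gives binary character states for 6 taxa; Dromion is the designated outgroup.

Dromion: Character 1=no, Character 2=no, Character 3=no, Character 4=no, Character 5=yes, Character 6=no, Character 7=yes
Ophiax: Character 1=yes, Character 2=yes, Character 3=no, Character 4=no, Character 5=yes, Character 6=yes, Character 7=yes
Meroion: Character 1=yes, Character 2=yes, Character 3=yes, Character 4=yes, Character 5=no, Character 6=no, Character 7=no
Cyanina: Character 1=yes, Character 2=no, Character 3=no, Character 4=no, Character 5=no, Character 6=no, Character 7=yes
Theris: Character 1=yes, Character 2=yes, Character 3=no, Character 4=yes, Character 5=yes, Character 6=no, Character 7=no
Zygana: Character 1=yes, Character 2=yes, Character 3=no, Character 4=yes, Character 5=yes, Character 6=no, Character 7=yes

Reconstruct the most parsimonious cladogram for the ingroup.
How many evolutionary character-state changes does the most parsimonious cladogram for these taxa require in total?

Character polarity is set by the outgroup: the derived state is whichever differs from the outgroup's state, so for Character 5, Character 7 the derived state is 'no', and for the remaining characters it is 'yes'.
All ingroup taxa share the derived state 'yes' for Character 1; it defines the ingroup but does not resolve relationships within it.
Character 2: derived state 'yes' in Meroion, Ophiax, Theris, and Zygana only — synapomorphy for {Meroion, Ophiax, Theris, Zygana}.
Character 3: derived state 'yes' in Meroion only — an autapomorphy, so it tells us nothing about relationships among taxa.
Only Meroion, Theris, and Zygana show the derived state 'yes' for Character 4, supporting them as a clade.
Character 5 (state 'no') occurs in Cyanina and Meroion but conflicts with the nesting implied by the other characters — most parsimoniously interpreted as homoplasy.
Character 6: derived state 'yes' in Ophiax only — an autapomorphy, so it tells us nothing about relationships among taxa.
Character 7 (derived state 'no') is shared by Meroion and Theris — a synapomorphy uniting that clade.
Most parsimonious ingroup topology: ((Ophiax,((Meroion,Theris),Zygana)),Cyanina).
Changes per character on this tree: Character 1: 1; Character 2: 1; Character 3: 1; Character 4: 1; Character 5: 2; Character 6: 1; Character 7: 1.
Total = 8.

8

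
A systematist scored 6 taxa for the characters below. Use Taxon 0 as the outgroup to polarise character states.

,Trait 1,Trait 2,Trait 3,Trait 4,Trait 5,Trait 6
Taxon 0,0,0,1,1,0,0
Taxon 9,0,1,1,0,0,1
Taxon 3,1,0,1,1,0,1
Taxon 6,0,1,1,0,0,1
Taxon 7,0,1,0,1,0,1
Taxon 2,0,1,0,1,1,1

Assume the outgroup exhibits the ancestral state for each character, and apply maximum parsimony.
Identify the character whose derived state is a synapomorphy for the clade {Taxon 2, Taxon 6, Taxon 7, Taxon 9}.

Trait 2

Character polarity is set by the outgroup: the derived state is whichever differs from the outgroup's state, so for Trait 3, Trait 4 the derived state is '0', and for the remaining characters it is '1'.
Trait 1 (derived state '1') is unique to Taxon 3 (autapomorphy; uninformative for grouping).
Only Taxon 2, Taxon 6, Taxon 7, and Taxon 9 show the derived state '1' for Trait 2, supporting them as a clade.
Only Taxon 2 and Taxon 7 show the derived state '0' for Trait 3, supporting them as a clade.
Trait 4: derived state '0' in Taxon 6 and Taxon 9 only — synapomorphy for {Taxon 6, Taxon 9}.
Trait 5: derived state '1' in Taxon 2 only — an autapomorphy, so it tells us nothing about relationships among taxa.
All ingroup taxa share the derived state '1' for Trait 6; it defines the ingroup but does not resolve relationships within it.
Most parsimonious ingroup topology: (((Taxon 9,Taxon 6),(Taxon 7,Taxon 2)),Taxon 3).
The clade {Taxon 2, Taxon 6, Taxon 7, Taxon 9} is supported by Trait 2: its derived state '1' occurs in exactly those taxa and in no other taxon (including the outgroup).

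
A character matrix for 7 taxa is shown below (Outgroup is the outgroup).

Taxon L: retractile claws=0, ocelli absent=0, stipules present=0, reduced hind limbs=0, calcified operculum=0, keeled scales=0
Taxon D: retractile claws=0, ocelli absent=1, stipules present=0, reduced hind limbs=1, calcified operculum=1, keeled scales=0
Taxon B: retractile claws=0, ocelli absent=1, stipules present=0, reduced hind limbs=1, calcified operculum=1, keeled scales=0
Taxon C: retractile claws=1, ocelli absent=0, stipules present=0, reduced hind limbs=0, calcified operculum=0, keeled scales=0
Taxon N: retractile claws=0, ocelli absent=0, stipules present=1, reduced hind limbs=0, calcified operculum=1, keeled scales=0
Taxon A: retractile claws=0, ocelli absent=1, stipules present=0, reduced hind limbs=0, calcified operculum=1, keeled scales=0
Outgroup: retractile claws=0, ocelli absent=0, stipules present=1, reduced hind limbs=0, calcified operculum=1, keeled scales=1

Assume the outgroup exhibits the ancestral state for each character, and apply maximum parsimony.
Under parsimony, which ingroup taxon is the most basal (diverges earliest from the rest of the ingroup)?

Character polarity is set by the outgroup: the derived state is whichever differs from the outgroup's state, so for stipules present, calcified operculum, keeled scales the derived state is '0', and for the remaining characters it is '1'.
retractile claws: derived state '1' in Taxon C only — an autapomorphy, so it tells us nothing about relationships among taxa.
ocelli absent: derived state '1' in Taxon A, Taxon B, and Taxon D only — synapomorphy for {Taxon A, Taxon B, Taxon D}.
stipules present (derived state '0') is shared by Taxon A, Taxon B, Taxon C, Taxon D, and Taxon L — a synapomorphy uniting that clade.
reduced hind limbs: derived state '1' in Taxon B and Taxon D only — synapomorphy for {Taxon B, Taxon D}.
calcified operculum (derived state '0') is shared by Taxon C and Taxon L — a synapomorphy uniting that clade.
All ingroup taxa share the derived state '0' for keeled scales; it defines the ingroup but does not resolve relationships within it.
Most parsimonious ingroup topology: (((Taxon A,(Taxon B,Taxon D)),(Taxon C,Taxon L)),Taxon N).
Taxon N is sister to the clade containing all other ingroup taxa, so it is the earliest-diverging (most basal) ingroup lineage.

Taxon N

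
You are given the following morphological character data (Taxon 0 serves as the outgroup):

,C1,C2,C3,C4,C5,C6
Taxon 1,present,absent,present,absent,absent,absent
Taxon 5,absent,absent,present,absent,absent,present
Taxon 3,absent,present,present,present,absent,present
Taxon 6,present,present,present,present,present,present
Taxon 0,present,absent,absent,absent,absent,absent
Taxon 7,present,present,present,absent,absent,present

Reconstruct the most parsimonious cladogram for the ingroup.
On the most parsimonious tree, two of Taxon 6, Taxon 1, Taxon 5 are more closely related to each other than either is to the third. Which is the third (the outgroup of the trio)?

Taxon 1

Character polarity is set by the outgroup: the derived state is whichever differs from the outgroup's state, so for C1 the derived state is 'absent', and for the remaining characters it is 'present'.
C1 (state 'absent') occurs in Taxon 3 and Taxon 5 but conflicts with the nesting implied by the other characters — most parsimoniously interpreted as homoplasy.
C2 (derived state 'present') is shared by Taxon 3, Taxon 6, and Taxon 7 — a synapomorphy uniting that clade.
C3 (derived state 'present') is shared by all ingroup taxa — unites the whole ingroup.
Only Taxon 3 and Taxon 6 show the derived state 'present' for C4, supporting them as a clade.
C5: derived state 'present' in Taxon 6 only — an autapomorphy, so it tells us nothing about relationships among taxa.
Only Taxon 3, Taxon 5, Taxon 6, and Taxon 7 show the derived state 'present' for C6, supporting them as a clade.
Most parsimonious ingroup topology: ((((Taxon 6,Taxon 3),Taxon 7),Taxon 5),Taxon 1).
Taxon 6 and Taxon 5 share a more recent common ancestor with each other than either does with Taxon 1, so Taxon 1 is the least closely related of the three.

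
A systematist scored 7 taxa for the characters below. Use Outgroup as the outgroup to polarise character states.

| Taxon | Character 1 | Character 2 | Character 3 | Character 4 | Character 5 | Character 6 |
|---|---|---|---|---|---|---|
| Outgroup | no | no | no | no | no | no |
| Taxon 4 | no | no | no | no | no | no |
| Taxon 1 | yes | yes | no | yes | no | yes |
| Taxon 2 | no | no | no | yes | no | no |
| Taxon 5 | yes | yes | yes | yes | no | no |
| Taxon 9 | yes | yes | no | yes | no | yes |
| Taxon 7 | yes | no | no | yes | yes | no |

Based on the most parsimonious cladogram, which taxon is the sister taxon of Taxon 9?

The outgroup has state 'no' for every character, so 'yes' is the derived state throughout.
Character 1 (derived state 'yes') is shared by Taxon 1, Taxon 5, Taxon 7, and Taxon 9 — a synapomorphy uniting that clade.
Character 2 (derived state 'yes') is shared by Taxon 1, Taxon 5, and Taxon 9 — a synapomorphy uniting that clade.
Character 3 (derived state 'yes') is unique to Taxon 5 (autapomorphy; uninformative for grouping).
Character 4: derived state 'yes' in Taxon 1, Taxon 2, Taxon 5, Taxon 7, and Taxon 9 only — synapomorphy for {Taxon 1, Taxon 2, Taxon 5, Taxon 7, Taxon 9}.
Character 5: derived state 'yes' in Taxon 7 only — an autapomorphy, so it tells us nothing about relationships among taxa.
Character 6: derived state 'yes' in Taxon 1 and Taxon 9 only — synapomorphy for {Taxon 1, Taxon 9}.
Most parsimonious ingroup topology: (Taxon 4,((((Taxon 1,Taxon 9),Taxon 5),Taxon 7),Taxon 2)).
Taxon 9 and Taxon 1 form a cherry on this tree, so they are sister taxa.

Taxon 1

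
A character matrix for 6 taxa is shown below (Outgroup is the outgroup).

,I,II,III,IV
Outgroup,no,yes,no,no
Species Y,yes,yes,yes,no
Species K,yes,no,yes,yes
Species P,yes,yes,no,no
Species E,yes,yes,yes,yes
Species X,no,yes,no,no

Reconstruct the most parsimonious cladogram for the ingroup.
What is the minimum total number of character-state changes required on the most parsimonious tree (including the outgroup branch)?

4

Character polarity is set by the outgroup: the derived state is whichever differs from the outgroup's state, so for II the derived state is 'no', and for the remaining characters it is 'yes'.
I (derived state 'yes') is shared by Species E, Species K, Species P, and Species Y — a synapomorphy uniting that clade.
II: derived state 'no' in Species K only — an autapomorphy, so it tells us nothing about relationships among taxa.
Only Species E, Species K, and Species Y show the derived state 'yes' for III, supporting them as a clade.
IV: derived state 'yes' in Species E and Species K only — synapomorphy for {Species E, Species K}.
Most parsimonious ingroup topology: (((Species Y,(Species K,Species E)),Species P),Species X).
Changes per character on this tree: I: 1; II: 1; III: 1; IV: 1.
Total = 4.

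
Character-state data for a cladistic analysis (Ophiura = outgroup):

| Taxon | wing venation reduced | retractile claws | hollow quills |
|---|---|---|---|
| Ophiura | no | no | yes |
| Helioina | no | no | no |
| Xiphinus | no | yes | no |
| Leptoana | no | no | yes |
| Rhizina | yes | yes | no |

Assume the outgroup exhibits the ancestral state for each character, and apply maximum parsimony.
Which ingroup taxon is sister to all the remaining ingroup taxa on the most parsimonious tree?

Character polarity is set by the outgroup: the derived state is whichever differs from the outgroup's state, so for hollow quills the derived state is 'no', and for the remaining characters it is 'yes'.
wing venation reduced: derived state 'yes' in Rhizina only — an autapomorphy, so it tells us nothing about relationships among taxa.
retractile claws: derived state 'yes' in Rhizina and Xiphinus only — synapomorphy for {Rhizina, Xiphinus}.
hollow quills (derived state 'no') is shared by Helioina, Rhizina, and Xiphinus — a synapomorphy uniting that clade.
Most parsimonious ingroup topology: ((Helioina,(Xiphinus,Rhizina)),Leptoana).
Leptoana is sister to the clade containing all other ingroup taxa, so it is the earliest-diverging (most basal) ingroup lineage.

Leptoana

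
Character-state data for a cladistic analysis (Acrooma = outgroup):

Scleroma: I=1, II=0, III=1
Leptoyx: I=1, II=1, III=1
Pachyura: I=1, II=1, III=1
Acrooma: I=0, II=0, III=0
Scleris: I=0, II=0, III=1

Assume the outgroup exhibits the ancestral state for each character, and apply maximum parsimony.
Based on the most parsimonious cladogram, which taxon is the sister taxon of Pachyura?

Leptoyx

The outgroup has state '0' for every character, so '1' is the derived state throughout.
Only Leptoyx, Pachyura, and Scleroma show the derived state '1' for I, supporting them as a clade.
II: derived state '1' in Leptoyx and Pachyura only — synapomorphy for {Leptoyx, Pachyura}.
III (derived state '1') is shared by all ingroup taxa — unites the whole ingroup.
Most parsimonious ingroup topology: (((Pachyura,Leptoyx),Scleroma),Scleris).
Pachyura and Leptoyx form a cherry on this tree, so they are sister taxa.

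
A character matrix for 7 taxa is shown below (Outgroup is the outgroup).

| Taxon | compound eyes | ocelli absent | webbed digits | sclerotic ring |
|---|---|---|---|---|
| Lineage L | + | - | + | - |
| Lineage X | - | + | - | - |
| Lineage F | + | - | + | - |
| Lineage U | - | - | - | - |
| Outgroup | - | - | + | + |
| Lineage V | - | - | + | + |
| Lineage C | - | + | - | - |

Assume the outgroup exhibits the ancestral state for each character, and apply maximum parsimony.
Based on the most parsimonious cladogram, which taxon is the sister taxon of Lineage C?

Lineage X

Character polarity is set by the outgroup: the derived state is whichever differs from the outgroup's state, so for webbed digits, sclerotic ring the derived state is '-', and for the remaining characters it is '+'.
compound eyes (derived state '+') is shared by Lineage F and Lineage L — a synapomorphy uniting that clade.
ocelli absent (derived state '+') is shared by Lineage C and Lineage X — a synapomorphy uniting that clade.
Only Lineage C, Lineage U, and Lineage X show the derived state '-' for webbed digits, supporting them as a clade.
Only Lineage C, Lineage F, Lineage L, Lineage U, and Lineage X show the derived state '-' for sclerotic ring, supporting them as a clade.
Most parsimonious ingroup topology: (Lineage V,((Lineage U,(Lineage X,Lineage C)),(Lineage F,Lineage L))).
Lineage C and Lineage X form a cherry on this tree, so they are sister taxa.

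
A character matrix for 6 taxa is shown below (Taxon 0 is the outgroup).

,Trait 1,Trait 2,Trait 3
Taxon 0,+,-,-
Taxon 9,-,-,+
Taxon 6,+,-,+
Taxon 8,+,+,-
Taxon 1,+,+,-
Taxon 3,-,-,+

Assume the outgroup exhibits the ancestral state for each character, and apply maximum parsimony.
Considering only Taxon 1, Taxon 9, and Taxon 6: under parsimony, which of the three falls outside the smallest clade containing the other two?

Taxon 1

Character polarity is set by the outgroup: the derived state is whichever differs from the outgroup's state, so for Trait 1 the derived state is '-', and for the remaining characters it is '+'.
Trait 1 (derived state '-') is shared by Taxon 3 and Taxon 9 — a synapomorphy uniting that clade.
Trait 2: derived state '+' in Taxon 1 and Taxon 8 only — synapomorphy for {Taxon 1, Taxon 8}.
Trait 3: derived state '+' in Taxon 3, Taxon 6, and Taxon 9 only — synapomorphy for {Taxon 3, Taxon 6, Taxon 9}.
Most parsimonious ingroup topology: (((Taxon 9,Taxon 3),Taxon 6),(Taxon 8,Taxon 1)).
Taxon 6 and Taxon 9 share a more recent common ancestor with each other than either does with Taxon 1, so Taxon 1 is the least closely related of the three.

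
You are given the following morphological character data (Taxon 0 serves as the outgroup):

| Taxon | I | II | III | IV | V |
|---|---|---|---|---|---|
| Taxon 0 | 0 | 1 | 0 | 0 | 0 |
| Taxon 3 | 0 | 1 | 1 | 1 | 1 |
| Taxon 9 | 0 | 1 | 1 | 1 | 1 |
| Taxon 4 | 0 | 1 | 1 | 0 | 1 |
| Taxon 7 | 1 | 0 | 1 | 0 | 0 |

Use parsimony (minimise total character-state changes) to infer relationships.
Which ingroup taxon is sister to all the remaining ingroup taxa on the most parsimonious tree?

Character polarity is set by the outgroup: the derived state is whichever differs from the outgroup's state, so for II the derived state is '0', and for the remaining characters it is '1'.
I (derived state '1') is unique to Taxon 7 (autapomorphy; uninformative for grouping).
II (derived state '0') is unique to Taxon 7 (autapomorphy; uninformative for grouping).
III (derived state '1') is shared by all ingroup taxa — unites the whole ingroup.
Only Taxon 3 and Taxon 9 show the derived state '1' for IV, supporting them as a clade.
Only Taxon 3, Taxon 4, and Taxon 9 show the derived state '1' for V, supporting them as a clade.
Most parsimonious ingroup topology: (((Taxon 3,Taxon 9),Taxon 4),Taxon 7).
Taxon 7 is sister to the clade containing all other ingroup taxa, so it is the earliest-diverging (most basal) ingroup lineage.

Taxon 7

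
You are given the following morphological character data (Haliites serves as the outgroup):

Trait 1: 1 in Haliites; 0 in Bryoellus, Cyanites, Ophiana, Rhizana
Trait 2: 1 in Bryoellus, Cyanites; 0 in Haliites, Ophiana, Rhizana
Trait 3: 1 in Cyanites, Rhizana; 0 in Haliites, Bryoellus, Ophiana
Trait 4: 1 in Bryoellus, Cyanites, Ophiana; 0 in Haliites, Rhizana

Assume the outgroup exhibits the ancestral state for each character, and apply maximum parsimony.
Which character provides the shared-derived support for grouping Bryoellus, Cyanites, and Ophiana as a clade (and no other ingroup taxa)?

Character polarity is set by the outgroup: the derived state is whichever differs from the outgroup's state, so for Trait 1 the derived state is '0', and for the remaining characters it is '1'.
Trait 1 (derived state '0') is shared by all ingroup taxa — unites the whole ingroup.
Trait 2 (derived state '1') is shared by Bryoellus and Cyanites — a synapomorphy uniting that clade.
Trait 3 (state '1') occurs in Cyanites and Rhizana but conflicts with the nesting implied by the other characters — most parsimoniously interpreted as homoplasy.
Trait 4 (derived state '1') is shared by Bryoellus, Cyanites, and Ophiana — a synapomorphy uniting that clade.
Most parsimonious ingroup topology: (((Bryoellus,Cyanites),Ophiana),Rhizana).
The clade {Bryoellus, Cyanites, Ophiana} is supported by Trait 4: its derived state '1' occurs in exactly those taxa and in no other taxon (including the outgroup).

Trait 4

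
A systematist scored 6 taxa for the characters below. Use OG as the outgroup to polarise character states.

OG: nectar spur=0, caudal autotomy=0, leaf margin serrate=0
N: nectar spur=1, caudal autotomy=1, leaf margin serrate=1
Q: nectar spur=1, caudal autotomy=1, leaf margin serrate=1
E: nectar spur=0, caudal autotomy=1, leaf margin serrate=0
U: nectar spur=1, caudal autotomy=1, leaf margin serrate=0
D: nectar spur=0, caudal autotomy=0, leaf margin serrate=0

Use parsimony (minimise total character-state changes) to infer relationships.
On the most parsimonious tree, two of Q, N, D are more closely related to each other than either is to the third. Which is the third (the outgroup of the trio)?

D

The outgroup has state '0' for every character, so '1' is the derived state throughout.
nectar spur (derived state '1') is shared by N, Q, and U — a synapomorphy uniting that clade.
Only E, N, Q, and U show the derived state '1' for caudal autotomy, supporting them as a clade.
leaf margin serrate: derived state '1' in N and Q only — synapomorphy for {N, Q}.
Most parsimonious ingroup topology: ((((N,Q),U),E),D).
N and Q share a more recent common ancestor with each other than either does with D, so D is the least closely related of the three.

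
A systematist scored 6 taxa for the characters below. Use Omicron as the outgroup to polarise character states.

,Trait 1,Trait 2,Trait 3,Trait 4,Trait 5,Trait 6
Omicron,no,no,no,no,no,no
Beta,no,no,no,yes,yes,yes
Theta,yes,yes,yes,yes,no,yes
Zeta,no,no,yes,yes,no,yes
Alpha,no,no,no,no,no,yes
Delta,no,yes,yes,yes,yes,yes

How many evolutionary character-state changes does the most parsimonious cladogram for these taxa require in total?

The outgroup has state 'no' for every character, so 'yes' is the derived state throughout.
Trait 1: derived state 'yes' in Theta only — an autapomorphy, so it tells us nothing about relationships among taxa.
Trait 2: derived state 'yes' in Delta and Theta only — synapomorphy for {Delta, Theta}.
Trait 3: derived state 'yes' in Delta, Theta, and Zeta only — synapomorphy for {Delta, Theta, Zeta}.
Only Beta, Delta, Theta, and Zeta show the derived state 'yes' for Trait 4, supporting them as a clade.
Trait 5 (state 'yes') occurs in Beta and Delta but conflicts with the nesting implied by the other characters — most parsimoniously interpreted as homoplasy.
Trait 6 (derived state 'yes') is shared by all ingroup taxa — unites the whole ingroup.
Most parsimonious ingroup topology: ((Beta,((Theta,Delta),Zeta)),Alpha).
Changes per character on this tree: Trait 1: 1; Trait 2: 1; Trait 3: 1; Trait 4: 1; Trait 5: 2; Trait 6: 1.
Total = 7.

7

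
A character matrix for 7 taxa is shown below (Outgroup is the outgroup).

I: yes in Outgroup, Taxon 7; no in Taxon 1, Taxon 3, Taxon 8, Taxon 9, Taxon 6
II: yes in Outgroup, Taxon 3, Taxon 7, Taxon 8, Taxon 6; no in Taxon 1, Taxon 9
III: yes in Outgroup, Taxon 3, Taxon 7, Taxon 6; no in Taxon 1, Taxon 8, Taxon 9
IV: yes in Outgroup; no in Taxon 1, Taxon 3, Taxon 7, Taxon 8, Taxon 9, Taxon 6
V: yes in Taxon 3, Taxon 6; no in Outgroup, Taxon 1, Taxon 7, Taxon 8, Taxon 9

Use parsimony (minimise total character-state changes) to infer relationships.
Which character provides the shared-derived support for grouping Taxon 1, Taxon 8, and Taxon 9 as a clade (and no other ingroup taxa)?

III

Character polarity is set by the outgroup: the derived state is whichever differs from the outgroup's state, so for I, II, III, IV the derived state is 'no', and for the remaining characters it is 'yes'.
I (derived state 'no') is shared by Taxon 1, Taxon 3, Taxon 6, Taxon 8, and Taxon 9 — a synapomorphy uniting that clade.
Only Taxon 1 and Taxon 9 show the derived state 'no' for II, supporting them as a clade.
III: derived state 'no' in Taxon 1, Taxon 8, and Taxon 9 only — synapomorphy for {Taxon 1, Taxon 8, Taxon 9}.
IV (derived state 'no') is shared by all ingroup taxa — unites the whole ingroup.
V (derived state 'yes') is shared by Taxon 3 and Taxon 6 — a synapomorphy uniting that clade.
Most parsimonious ingroup topology: ((((Taxon 1,Taxon 9),Taxon 8),(Taxon 3,Taxon 6)),Taxon 7).
The clade {Taxon 1, Taxon 8, Taxon 9} is supported by III: its derived state 'no' occurs in exactly those taxa and in no other taxon (including the outgroup).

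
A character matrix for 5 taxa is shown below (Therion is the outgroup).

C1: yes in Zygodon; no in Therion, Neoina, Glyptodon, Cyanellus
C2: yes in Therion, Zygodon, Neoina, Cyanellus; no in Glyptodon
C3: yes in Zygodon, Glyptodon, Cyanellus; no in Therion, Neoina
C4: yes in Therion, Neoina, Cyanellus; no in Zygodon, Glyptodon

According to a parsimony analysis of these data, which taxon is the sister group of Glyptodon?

Character polarity is set by the outgroup: the derived state is whichever differs from the outgroup's state, so for C2, C4 the derived state is 'no', and for the remaining characters it is 'yes'.
C1: derived state 'yes' in Zygodon only — an autapomorphy, so it tells us nothing about relationships among taxa.
C2 (derived state 'no') is unique to Glyptodon (autapomorphy; uninformative for grouping).
Only Cyanellus, Glyptodon, and Zygodon show the derived state 'yes' for C3, supporting them as a clade.
Only Glyptodon and Zygodon show the derived state 'no' for C4, supporting them as a clade.
Most parsimonious ingroup topology: (((Zygodon,Glyptodon),Cyanellus),Neoina).
Glyptodon and Zygodon form a cherry on this tree, so they are sister taxa.

Zygodon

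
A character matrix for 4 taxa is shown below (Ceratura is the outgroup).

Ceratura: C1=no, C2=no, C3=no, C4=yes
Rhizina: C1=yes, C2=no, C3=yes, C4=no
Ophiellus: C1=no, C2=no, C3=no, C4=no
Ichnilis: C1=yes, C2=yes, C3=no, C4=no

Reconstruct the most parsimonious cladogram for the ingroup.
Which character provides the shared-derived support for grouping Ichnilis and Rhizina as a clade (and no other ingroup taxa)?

Character polarity is set by the outgroup: the derived state is whichever differs from the outgroup's state, so for C4 the derived state is 'no', and for the remaining characters it is 'yes'.
Only Ichnilis and Rhizina show the derived state 'yes' for C1, supporting them as a clade.
C2 (derived state 'yes') is unique to Ichnilis (autapomorphy; uninformative for grouping).
C3: derived state 'yes' in Rhizina only — an autapomorphy, so it tells us nothing about relationships among taxa.
C4 (derived state 'no') is shared by all ingroup taxa — unites the whole ingroup.
Most parsimonious ingroup topology: ((Rhizina,Ichnilis),Ophiellus).
The clade {Ichnilis, Rhizina} is supported by C1: its derived state 'yes' occurs in exactly those taxa and in no other taxon (including the outgroup).

C1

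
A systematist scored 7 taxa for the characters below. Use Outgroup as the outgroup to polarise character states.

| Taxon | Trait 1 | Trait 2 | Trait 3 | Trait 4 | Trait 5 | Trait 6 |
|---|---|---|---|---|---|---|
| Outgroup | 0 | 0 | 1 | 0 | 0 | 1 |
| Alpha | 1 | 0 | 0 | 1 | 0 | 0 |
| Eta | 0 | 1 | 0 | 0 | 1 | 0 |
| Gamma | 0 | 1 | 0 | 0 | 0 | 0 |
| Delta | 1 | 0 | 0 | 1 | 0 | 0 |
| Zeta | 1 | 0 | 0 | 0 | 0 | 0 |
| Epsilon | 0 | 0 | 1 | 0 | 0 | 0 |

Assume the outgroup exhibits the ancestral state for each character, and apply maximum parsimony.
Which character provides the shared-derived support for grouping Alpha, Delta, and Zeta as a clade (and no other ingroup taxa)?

Character polarity is set by the outgroup: the derived state is whichever differs from the outgroup's state, so for Trait 3, Trait 6 the derived state is '0', and for the remaining characters it is '1'.
Only Alpha, Delta, and Zeta show the derived state '1' for Trait 1, supporting them as a clade.
Trait 2: derived state '1' in Eta and Gamma only — synapomorphy for {Eta, Gamma}.
Only Alpha, Delta, Eta, Gamma, and Zeta show the derived state '0' for Trait 3, supporting them as a clade.
Only Alpha and Delta show the derived state '1' for Trait 4, supporting them as a clade.
Trait 5 (derived state '1') is unique to Eta (autapomorphy; uninformative for grouping).
Trait 6 (derived state '0') is shared by all ingroup taxa — unites the whole ingroup.
Most parsimonious ingroup topology: (Epsilon,(((Alpha,Delta),Zeta),(Gamma,Eta))).
The clade {Alpha, Delta, Zeta} is supported by Trait 1: its derived state '1' occurs in exactly those taxa and in no other taxon (including the outgroup).

Trait 1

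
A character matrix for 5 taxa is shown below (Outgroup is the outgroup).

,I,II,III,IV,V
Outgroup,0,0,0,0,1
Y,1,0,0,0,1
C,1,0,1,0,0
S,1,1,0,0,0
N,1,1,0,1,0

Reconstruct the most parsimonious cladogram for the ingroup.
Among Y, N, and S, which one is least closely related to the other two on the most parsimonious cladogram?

Character polarity is set by the outgroup: the derived state is whichever differs from the outgroup's state, so for V the derived state is '0', and for the remaining characters it is '1'.
All ingroup taxa share the derived state '1' for I; it defines the ingroup but does not resolve relationships within it.
II: derived state '1' in N and S only — synapomorphy for {N, S}.
III (derived state '1') is unique to C (autapomorphy; uninformative for grouping).
IV: derived state '1' in N only — an autapomorphy, so it tells us nothing about relationships among taxa.
V: derived state '0' in C, N, and S only — synapomorphy for {C, N, S}.
Most parsimonious ingroup topology: (Y,(C,(S,N))).
N and S share a more recent common ancestor with each other than either does with Y, so Y is the least closely related of the three.

Y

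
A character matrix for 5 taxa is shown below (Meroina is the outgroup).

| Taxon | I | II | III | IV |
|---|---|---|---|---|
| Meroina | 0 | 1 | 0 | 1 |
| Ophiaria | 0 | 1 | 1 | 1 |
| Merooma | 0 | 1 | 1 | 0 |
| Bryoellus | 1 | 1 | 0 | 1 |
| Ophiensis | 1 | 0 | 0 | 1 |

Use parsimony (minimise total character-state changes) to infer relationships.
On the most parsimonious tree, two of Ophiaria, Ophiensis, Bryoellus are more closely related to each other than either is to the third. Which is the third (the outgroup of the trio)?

Character polarity is set by the outgroup: the derived state is whichever differs from the outgroup's state, so for II, IV the derived state is '0', and for the remaining characters it is '1'.
I (derived state '1') is shared by Bryoellus and Ophiensis — a synapomorphy uniting that clade.
II (derived state '0') is unique to Ophiensis (autapomorphy; uninformative for grouping).
Only Merooma and Ophiaria show the derived state '1' for III, supporting them as a clade.
IV: derived state '0' in Merooma only — an autapomorphy, so it tells us nothing about relationships among taxa.
Most parsimonious ingroup topology: ((Ophiaria,Merooma),(Bryoellus,Ophiensis)).
Bryoellus and Ophiensis share a more recent common ancestor with each other than either does with Ophiaria, so Ophiaria is the least closely related of the three.

Ophiaria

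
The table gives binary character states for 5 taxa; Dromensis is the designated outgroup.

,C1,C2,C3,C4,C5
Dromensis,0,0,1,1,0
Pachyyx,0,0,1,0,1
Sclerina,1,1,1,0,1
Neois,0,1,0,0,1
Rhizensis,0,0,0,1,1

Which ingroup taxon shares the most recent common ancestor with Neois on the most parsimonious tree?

Sclerina

Character polarity is set by the outgroup: the derived state is whichever differs from the outgroup's state, so for C3, C4 the derived state is '0', and for the remaining characters it is '1'.
C1 (derived state '1') is unique to Sclerina (autapomorphy; uninformative for grouping).
C2: derived state '1' in Neois and Sclerina only — synapomorphy for {Neois, Sclerina}.
C3 (state '0') occurs in Neois and Rhizensis but conflicts with the nesting implied by the other characters — most parsimoniously interpreted as homoplasy.
C4: derived state '0' in Neois, Pachyyx, and Sclerina only — synapomorphy for {Neois, Pachyyx, Sclerina}.
All ingroup taxa share the derived state '1' for C5; it defines the ingroup but does not resolve relationships within it.
Most parsimonious ingroup topology: ((Pachyyx,(Sclerina,Neois)),Rhizensis).
Neois and Sclerina form a cherry on this tree, so they are sister taxa.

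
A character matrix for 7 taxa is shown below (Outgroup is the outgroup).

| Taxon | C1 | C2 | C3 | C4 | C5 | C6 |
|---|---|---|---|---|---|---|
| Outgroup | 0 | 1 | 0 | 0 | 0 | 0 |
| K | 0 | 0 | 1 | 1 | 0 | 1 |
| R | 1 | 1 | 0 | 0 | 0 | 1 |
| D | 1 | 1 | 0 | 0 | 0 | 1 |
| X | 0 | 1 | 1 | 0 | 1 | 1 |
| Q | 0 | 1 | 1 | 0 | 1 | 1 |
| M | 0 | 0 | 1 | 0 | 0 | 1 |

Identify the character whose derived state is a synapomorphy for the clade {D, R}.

Character polarity is set by the outgroup: the derived state is whichever differs from the outgroup's state, so for C2 the derived state is '0', and for the remaining characters it is '1'.
C1: derived state '1' in D and R only — synapomorphy for {D, R}.
C2: derived state '0' in K and M only — synapomorphy for {K, M}.
C3: derived state '1' in K, M, Q, and X only — synapomorphy for {K, M, Q, X}.
C4 (derived state '1') is unique to K (autapomorphy; uninformative for grouping).
C5: derived state '1' in Q and X only — synapomorphy for {Q, X}.
C6 (derived state '1') is shared by all ingroup taxa — unites the whole ingroup.
Most parsimonious ingroup topology: (((K,M),(X,Q)),(R,D)).
The clade {D, R} is supported by C1: its derived state '1' occurs in exactly those taxa and in no other taxon (including the outgroup).

C1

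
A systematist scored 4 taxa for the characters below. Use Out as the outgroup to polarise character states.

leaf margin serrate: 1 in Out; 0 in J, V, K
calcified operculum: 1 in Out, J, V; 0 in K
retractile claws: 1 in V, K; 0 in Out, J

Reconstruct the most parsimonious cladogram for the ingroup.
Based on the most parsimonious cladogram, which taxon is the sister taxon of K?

Character polarity is set by the outgroup: the derived state is whichever differs from the outgroup's state, so for leaf margin serrate, calcified operculum the derived state is '0', and for the remaining characters it is '1'.
leaf margin serrate (derived state '0') is shared by all ingroup taxa — unites the whole ingroup.
calcified operculum (derived state '0') is unique to K (autapomorphy; uninformative for grouping).
Only K and V show the derived state '1' for retractile claws, supporting them as a clade.
Most parsimonious ingroup topology: (J,(V,K)).
K and V form a cherry on this tree, so they are sister taxa.

V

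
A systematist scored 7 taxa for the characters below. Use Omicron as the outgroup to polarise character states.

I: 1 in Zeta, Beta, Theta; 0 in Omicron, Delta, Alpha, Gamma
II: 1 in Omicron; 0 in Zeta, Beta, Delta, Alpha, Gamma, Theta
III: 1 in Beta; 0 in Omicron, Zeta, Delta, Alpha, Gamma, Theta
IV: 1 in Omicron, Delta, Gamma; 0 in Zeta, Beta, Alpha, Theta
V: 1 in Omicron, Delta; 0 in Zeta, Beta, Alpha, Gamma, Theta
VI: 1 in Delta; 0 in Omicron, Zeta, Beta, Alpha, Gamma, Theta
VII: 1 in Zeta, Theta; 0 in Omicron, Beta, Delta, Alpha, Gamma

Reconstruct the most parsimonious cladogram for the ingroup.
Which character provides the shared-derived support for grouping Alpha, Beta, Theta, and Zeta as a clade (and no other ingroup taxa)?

Character polarity is set by the outgroup: the derived state is whichever differs from the outgroup's state, so for II, IV, V the derived state is '0', and for the remaining characters it is '1'.
I: derived state '1' in Beta, Theta, and Zeta only — synapomorphy for {Beta, Theta, Zeta}.
II (derived state '0') is shared by all ingroup taxa — unites the whole ingroup.
III: derived state '1' in Beta only — an autapomorphy, so it tells us nothing about relationships among taxa.
Only Alpha, Beta, Theta, and Zeta show the derived state '0' for IV, supporting them as a clade.
Only Alpha, Beta, Gamma, Theta, and Zeta show the derived state '0' for V, supporting them as a clade.
VI: derived state '1' in Delta only — an autapomorphy, so it tells us nothing about relationships among taxa.
VII: derived state '1' in Theta and Zeta only — synapomorphy for {Theta, Zeta}.
Most parsimonious ingroup topology: (((((Zeta,Theta),Beta),Alpha),Gamma),Delta).
The clade {Alpha, Beta, Theta, Zeta} is supported by IV: its derived state '0' occurs in exactly those taxa and in no other taxon (including the outgroup).

IV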